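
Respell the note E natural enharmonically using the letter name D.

E is pitch class 4. The letter D alone is pitch class 2.
To reach pitch class 4 from D requires an offset of +2 semitones, i.e. double sharp: D##.

D##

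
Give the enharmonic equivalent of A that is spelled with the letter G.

A is pitch class 9. The letter G alone is pitch class 7.
To reach pitch class 9 from G requires an offset of +2 semitones, i.e. double sharp: G##.

G##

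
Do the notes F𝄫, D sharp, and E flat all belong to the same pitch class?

Fbb = pitch class 3 and D# = pitch class 3 and Eb = pitch class 3 — the same pitch class, so they are enharmonic equivalents.

Yes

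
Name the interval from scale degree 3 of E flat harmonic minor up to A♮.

augmented second

Scale degree 3 of Eb harmonic minor is Gb.
Gb up to A: letters G→A make it a second; 3 semitones makes it augmented.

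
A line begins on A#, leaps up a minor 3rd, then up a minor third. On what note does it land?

E

A minor third up from A# is C# (letter C, 3 semitones up).
A minor third up from C# is E (letter E, 3 semitones up).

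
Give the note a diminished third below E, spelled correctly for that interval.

C##

A third below E lands on the letter C.
A diminished third spans 2 semitones, so E moves to pitch class 2. On the letter C that is C##.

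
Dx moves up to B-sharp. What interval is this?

minor sixth

The letter names run D→B, a span of 5 letter steps, so the interval is some kind of sixth.
D## to B# is 8 semitones. A major sixth is 9, so 8 makes it minor.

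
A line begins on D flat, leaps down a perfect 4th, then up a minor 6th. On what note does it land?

Fb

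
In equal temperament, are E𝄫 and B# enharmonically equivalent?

No

Two spellings are enharmonically equivalent only if they share a pitch class.
Here Ebb → 2, B# → 0; 0 ≠ 2, so they are not.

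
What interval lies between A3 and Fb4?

diminished sixth

Counting letters A–B–C–D–E–F gives a sixth.
A→Fb = 7 semitones, 2 narrower than the major sixth (9), so diminished.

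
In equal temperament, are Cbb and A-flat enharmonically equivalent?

No

Two spellings are enharmonically equivalent only if they share a pitch class.
Here Cbb → 10, Ab → 8; 8 ≠ 10, so they are not.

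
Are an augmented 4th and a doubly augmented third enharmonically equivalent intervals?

An augmented fourth spans 6 semitones; a doubly augmented third spans 6.
They are enharmonically equivalent.

Yes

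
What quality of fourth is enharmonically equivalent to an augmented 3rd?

An augmented third spans 5 semitones.
A fourth spanning 5 semitones is perfect (the perfect fourth is 5).

perfect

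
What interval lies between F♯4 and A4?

minor third

The letter names run F→A, a span of 2 letter steps, so the interval is some kind of third.
F# to A is 3 semitones. A major third is 4, so 3 makes it minor.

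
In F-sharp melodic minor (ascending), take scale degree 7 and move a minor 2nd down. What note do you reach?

D##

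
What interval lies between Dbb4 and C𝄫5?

minor seventh

The letter names run D→C, a span of 6 letter steps, so the interval is some kind of seventh.
Dbb to Cbb is 10 semitones. A major seventh is 11, so 10 makes it minor.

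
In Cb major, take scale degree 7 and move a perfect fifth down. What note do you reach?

Eb

Scale degree 7 of Cb major is Bb.
A perfect fifth (7 semitones) below Bb lands on the letter E, giving Eb.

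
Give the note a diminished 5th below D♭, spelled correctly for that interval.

A fifth below D lands on the letter G.
A diminished fifth spans 6 semitones, so Db moves to pitch class 7. On the letter G that is G.

G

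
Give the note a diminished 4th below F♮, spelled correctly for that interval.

A fourth below F lands on the letter C.
A diminished fourth spans 4 semitones, so F moves to pitch class 1. On the letter C that is C#.

C#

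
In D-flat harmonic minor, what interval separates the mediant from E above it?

The mediant of Db harmonic minor is Fb.
Fb up to E: letters F→E make it a seventh; 12 semitones makes it augmented.

augmented seventh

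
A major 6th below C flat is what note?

Ebb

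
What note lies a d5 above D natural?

D up a perfect fifth is A, so the target letter is A.
From D, a diminished fifth is 6 semitones up: Ab.

Ab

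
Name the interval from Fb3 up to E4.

augmented seventh

The letter names run F→E, a span of 6 letter steps, so the interval is some kind of seventh.
Fb to E is 12 semitones. A major seventh is 11, so 12 makes it augmented.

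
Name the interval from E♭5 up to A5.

augmented fourth

The letter names run E→A, a span of 3 letter steps, so the interval is some kind of fourth.
Eb to A is 6 semitones. A perfect fourth is 5, so 6 makes it augmented.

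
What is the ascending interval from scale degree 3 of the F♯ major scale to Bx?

Scale degree 3 of F# major is A#.
A# up to B##: letters A→B make it a second; 3 semitones makes it augmented.

augmented second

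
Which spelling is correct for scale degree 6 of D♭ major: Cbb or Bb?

Bb

Each scale degree takes a distinct letter name. Degree 6 of a scale on D must use the letter B.
Bb and Cbb are enharmonically the same pitch, but only Bb uses the letter B, so it is the correct spelling here.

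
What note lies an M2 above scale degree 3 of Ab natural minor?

Db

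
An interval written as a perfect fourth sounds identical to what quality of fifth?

A perfect fourth spans 5 semitones.
A fifth spanning 5 semitones is doubly diminished (the perfect fifth is 7).

doubly diminished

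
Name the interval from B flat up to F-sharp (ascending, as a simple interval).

Counting letters B–C–D–E–F gives a fifth.
Bb→F# = 8 semitones, 1 wider than the perfect fifth (7), so augmented.

augmented fifth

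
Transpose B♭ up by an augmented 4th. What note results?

E

A fourth above B lands on the letter E.
An augmented fourth spans 6 semitones, so Bb moves to pitch class 4. On the letter E that is E.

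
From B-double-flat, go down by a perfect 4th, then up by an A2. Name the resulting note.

A perfect fourth down from Bbb is Fb (letter F, 5 semitones down).
An augmented second up from Fb is G (letter G, 3 semitones up).

G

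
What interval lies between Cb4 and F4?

augmented fourth

The letter names run C→F, a span of 3 letter steps, so the interval is some kind of fourth.
Cb to F is 6 semitones. A perfect fourth is 5, so 6 makes it augmented.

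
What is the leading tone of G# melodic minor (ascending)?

F##

The G# melodic minor (ascending) scale runs G# A# B C# D# E# F##.
Degree 7 is F##.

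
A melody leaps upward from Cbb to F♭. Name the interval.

Counting letters C–D–E–F gives a fourth.
Cbb→Fb = 6 semitones, 1 wider than the perfect fourth (5), so augmented.

augmented fourth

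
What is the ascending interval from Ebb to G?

The letter names run E→G, a span of 2 letter steps, so the interval is some kind of third.
Ebb to G is 5 semitones. A major third is 4, so 5 makes it augmented.

augmented third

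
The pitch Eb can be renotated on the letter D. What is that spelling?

D#

Plain D sits 1 semitone below Eb, so on the letter D the same pitch needs a sharp: D#.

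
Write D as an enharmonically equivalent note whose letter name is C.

C##

Plain C sits 2 semitones below D, so on the letter C the same pitch needs a double sharp: C##.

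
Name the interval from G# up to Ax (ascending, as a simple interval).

Counting letters G–A gives a second.
G#→A## = 3 semitones, 1 wider than the major second (2), so augmented.

augmented second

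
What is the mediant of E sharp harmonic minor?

Degree 3 takes the letter 2 steps above E, which is G.
In harmonic minor, degree 3 sits 3 semitones above the tonic. E# + 3 semitones is pitch class 8, spelled on G as G#.

G#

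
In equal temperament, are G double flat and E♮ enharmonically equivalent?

No

Gbb is pitch class 5; E is pitch class 4.
The pitch classes differ (5 vs. 4), so they are not enharmonic equivalents.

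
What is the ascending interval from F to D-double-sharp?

Counting letters F–G–A–B–C–D gives a sixth.
F→D## = 11 semitones, 2 wider than the major sixth (9), so doubly augmented.

doubly augmented sixth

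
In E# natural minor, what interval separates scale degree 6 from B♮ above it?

minor seventh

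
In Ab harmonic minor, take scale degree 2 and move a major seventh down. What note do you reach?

Cb

Scale degree 2 of Ab harmonic minor is Bb.
A major seventh (11 semitones) below Bb lands on the letter C, giving Cb.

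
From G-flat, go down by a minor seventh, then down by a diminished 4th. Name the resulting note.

E

A minor seventh down from Gb is Ab (letter A, 10 semitones down).
A diminished fourth down from Ab is E (letter E, 4 semitones down).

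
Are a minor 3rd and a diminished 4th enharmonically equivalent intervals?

A minor third spans 3 semitones; a diminished fourth spans 4.
The spans differ, so they are not enharmonic equivalents.

No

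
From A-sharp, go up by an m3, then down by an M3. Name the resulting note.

A minor third up from A# is C# (letter C, 3 semitones up).
A major third down from C# is A (letter A, 4 semitones down).

A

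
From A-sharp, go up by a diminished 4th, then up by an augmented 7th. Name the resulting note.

A diminished fourth up from A# is D (letter D, 4 semitones up).
An augmented seventh up from D is C## (letter C, 12 semitones up).

C##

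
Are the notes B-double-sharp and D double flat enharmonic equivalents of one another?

No

B## is pitch class 1; Dbb is pitch class 0.
The pitch classes differ (1 vs. 0), so they are not enharmonic equivalents.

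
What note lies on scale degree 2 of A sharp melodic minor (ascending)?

B#

The A# melodic minor (ascending) scale runs A# B# C# D# E# F## G##.
Degree 2 is B#.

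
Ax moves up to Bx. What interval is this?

major second

Counting letters A–B gives a second.
A##→B## = 2 semitones, exactly the major second.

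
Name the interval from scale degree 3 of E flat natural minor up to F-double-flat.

Scale degree 3 of Eb natural minor is Gb.
Gb up to Fbb: letters G→F make it a seventh; 9 semitones makes it diminished.

diminished seventh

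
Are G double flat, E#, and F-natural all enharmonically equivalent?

Yes

Gbb = pitch class 5 and E# = pitch class 5 and F = pitch class 5 — the same pitch class, so they are enharmonic equivalents.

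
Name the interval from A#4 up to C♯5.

minor third

Counting letters A–B–C gives a third.
A#→C# = 3 semitones, 1 narrower than the major third (4), so minor.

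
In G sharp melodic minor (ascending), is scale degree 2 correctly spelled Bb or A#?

A#

Each scale degree takes a distinct letter name. Degree 2 of a scale on G must use the letter A.
A# and Bb are enharmonically the same pitch, but only A# uses the letter A, so it is the correct spelling here.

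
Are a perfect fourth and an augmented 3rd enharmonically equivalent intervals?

Yes

A perfect fourth spans 5 semitones; an augmented third spans 5.
They are enharmonically equivalent.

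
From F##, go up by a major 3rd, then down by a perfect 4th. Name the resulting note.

E##

A major third up from F## is A## (letter A, 4 semitones up).
A perfect fourth down from A## is E## (letter E, 5 semitones down).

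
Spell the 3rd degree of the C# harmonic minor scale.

Degree 3 takes the letter 2 steps above C, which is E.
In harmonic minor, degree 3 sits 3 semitones above the tonic. C# + 3 semitones is pitch class 4, spelled on E as E.

E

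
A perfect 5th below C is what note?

A fifth below C lands on the letter F.
A perfect fifth spans 7 semitones, so C moves to pitch class 5. On the letter F that is F.

F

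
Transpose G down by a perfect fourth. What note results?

D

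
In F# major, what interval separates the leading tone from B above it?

The leading tone of F# major is E#.
E# up to B: letters E→B make it a fifth; 6 semitones makes it diminished.

diminished fifth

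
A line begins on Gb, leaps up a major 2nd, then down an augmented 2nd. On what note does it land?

A major second up from Gb is Ab (letter A, 2 semitones up).
An augmented second down from Ab is Gbb (letter G, 3 semitones down).

Gbb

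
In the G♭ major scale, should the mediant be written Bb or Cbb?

Bb

Each scale degree takes a distinct letter name. Degree 3 of a scale on G must use the letter B.
Bb and Cbb are enharmonically the same pitch, but only Bb uses the letter B, so it is the correct spelling here.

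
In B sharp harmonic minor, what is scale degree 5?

The B# harmonic minor scale runs B# C## D# E# F## G# A##.
Degree 5 is F##.

F##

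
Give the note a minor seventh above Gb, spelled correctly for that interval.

G up a major seventh is F#, so the target letter is F.
From Gb, a minor seventh is 10 semitones up: Fb.

Fb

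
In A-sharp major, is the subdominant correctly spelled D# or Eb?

Each scale degree takes a distinct letter name. Degree 4 of a scale on A must use the letter D.
D# and Eb are enharmonically the same pitch, but only D# uses the letter D, so it is the correct spelling here.

D#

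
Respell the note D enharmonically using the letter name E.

Ebb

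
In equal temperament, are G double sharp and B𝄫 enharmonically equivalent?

Yes

G## is pitch class 9; Bbb is pitch class 9.
All spellings map to pitch class 9, so they are enharmonically equivalent.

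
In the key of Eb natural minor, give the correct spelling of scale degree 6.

Cb

The Eb natural minor scale runs Eb F Gb Ab Bb Cb Db.
Degree 6 is Cb.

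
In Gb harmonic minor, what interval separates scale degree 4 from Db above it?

major second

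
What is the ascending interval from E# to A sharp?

The letter names run E→A, a span of 3 letter steps, so the interval is some kind of fourth.
E# to A# is 5 semitones. A perfect fourth is 5, so 5 makes it perfect.

perfect fourth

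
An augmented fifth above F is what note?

F up a perfect fifth is C, so the target letter is C.
From F, an augmented fifth is 8 semitones up: C#.

C#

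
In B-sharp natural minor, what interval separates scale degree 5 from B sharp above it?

Scale degree 5 of B# natural minor is F##.
F## up to B#: letters F→B make it a fourth; 5 semitones makes it perfect.

perfect fourth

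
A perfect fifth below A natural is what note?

A fifth below A lands on the letter D.
A perfect fifth spans 7 semitones, so A moves to pitch class 2. On the letter D that is D.

D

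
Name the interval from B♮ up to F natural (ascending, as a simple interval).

Counting letters B–C–D–E–F gives a fifth.
B→F = 6 semitones, 1 narrower than the perfect fifth (7), so diminished.

diminished fifth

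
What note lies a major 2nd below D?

D down a major second is C, so the target letter is C.
From D, a major second is 2 semitones down: C.

C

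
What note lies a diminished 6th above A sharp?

A sixth above A lands on the letter F.
A diminished sixth spans 7 semitones, so A# moves to pitch class 5. On the letter F that is F.

F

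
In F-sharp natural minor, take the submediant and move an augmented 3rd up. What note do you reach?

The submediant of F# natural minor is D.
An augmented third (5 semitones) above D lands on the letter F, giving F##.

F##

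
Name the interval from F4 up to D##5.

doubly augmented sixth

The letter names run F→D, a span of 5 letter steps, so the interval is some kind of sixth.
F to D## is 11 semitones. A major sixth is 9, so 11 makes it doubly augmented.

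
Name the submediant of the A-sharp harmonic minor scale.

F#

Degree 6 takes the letter 5 steps above A, which is F.
In harmonic minor, degree 6 sits 8 semitones above the tonic. A# + 8 semitones is pitch class 6, spelled on F as F#.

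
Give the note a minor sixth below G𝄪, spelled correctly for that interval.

B##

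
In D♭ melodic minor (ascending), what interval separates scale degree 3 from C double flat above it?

Scale degree 3 of Db melodic minor (ascending) is Fb.
Fb up to Cbb: letters F→C make it a fifth; 6 semitones makes it diminished.

diminished fifth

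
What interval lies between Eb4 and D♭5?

Counting letters E–F–G–A–B–C–D gives a seventh.
Eb→Db = 10 semitones, 1 narrower than the major seventh (11), so minor.

minor seventh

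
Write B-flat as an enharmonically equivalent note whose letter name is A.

A#

Bb is pitch class 10. The letter A alone is pitch class 9.
To reach pitch class 10 from A requires an offset of +1 semitone, i.e. sharp: A#.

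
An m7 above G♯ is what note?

G up a major seventh is F#, so the target letter is F.
From G#, a minor seventh is 10 semitones up: F#.

F#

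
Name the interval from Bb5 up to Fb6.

diminished fifth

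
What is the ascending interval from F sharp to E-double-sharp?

augmented seventh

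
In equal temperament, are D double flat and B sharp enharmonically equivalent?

Dbb = pitch class 0 and B# = pitch class 0 — the same pitch class, so they are enharmonic equivalents.

Yes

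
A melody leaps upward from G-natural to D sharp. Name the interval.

The letter names run G→D, a span of 4 letter steps, so the interval is some kind of fifth.
G to D# is 8 semitones. A perfect fifth is 7, so 8 makes it augmented.

augmented fifth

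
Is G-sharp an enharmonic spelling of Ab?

G# is pitch class 8; Ab is pitch class 8.
All spellings map to pitch class 8, so they are enharmonically equivalent.

Yes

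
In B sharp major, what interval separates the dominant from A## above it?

major third

The dominant of B# major is F##.
F## up to A##: letters F→A make it a third; 4 semitones makes it major.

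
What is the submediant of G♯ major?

Degree 6 takes the letter 5 steps above G, which is E.
In major, degree 6 sits 9 semitones above the tonic. G# + 9 semitones is pitch class 5, spelled on E as E#.

E#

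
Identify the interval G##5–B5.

diminished third

Counting letters G–A–B gives a third.
G##→B = 2 semitones, 2 narrower than the major third (4), so diminished.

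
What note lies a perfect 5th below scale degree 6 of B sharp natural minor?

C#

Scale degree 6 of B# natural minor is G#.
A perfect fifth (7 semitones) below G# lands on the letter C, giving C#.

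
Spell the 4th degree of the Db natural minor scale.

Gb

Degree 4 takes the letter 3 steps above D, which is G.
In natural minor, degree 4 sits 5 semitones above the tonic. Db + 5 semitones is pitch class 6, spelled on G as Gb.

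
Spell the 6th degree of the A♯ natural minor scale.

F#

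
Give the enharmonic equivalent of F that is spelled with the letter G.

Gbb

Plain G sits 2 semitones above F, so on the letter G the same pitch needs a double flat: Gbb.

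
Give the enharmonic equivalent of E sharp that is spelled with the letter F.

F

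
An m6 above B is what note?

A sixth above B lands on the letter G.
A minor sixth spans 8 semitones, so B moves to pitch class 7. On the letter G that is G.

G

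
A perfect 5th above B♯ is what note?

A fifth above B lands on the letter F.
A perfect fifth spans 7 semitones, so B# moves to pitch class 7. On the letter F that is F##.

F##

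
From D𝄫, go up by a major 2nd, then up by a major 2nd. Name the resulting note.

Fb

A major second up from Dbb is Ebb (letter E, 2 semitones up).
A major second up from Ebb is Fb (letter F, 2 semitones up).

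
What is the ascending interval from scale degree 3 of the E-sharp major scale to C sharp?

diminished fourth

Scale degree 3 of E# major is G##.
G## up to C#: letters G→C make it a fourth; 4 semitones makes it diminished.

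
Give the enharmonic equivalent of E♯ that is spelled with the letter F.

F

Plain F sits at the same pitch as E#, so on the letter F the same pitch needs a natural: F.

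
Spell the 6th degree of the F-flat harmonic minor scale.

Degree 6 takes the letter 5 steps above F, which is D.
In harmonic minor, degree 6 sits 8 semitones above the tonic. Fb + 8 semitones is pitch class 0, spelled on D as Dbb.

Dbb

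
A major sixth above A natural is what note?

F#

A sixth above A lands on the letter F.
A major sixth spans 9 semitones, so A moves to pitch class 6. On the letter F that is F#.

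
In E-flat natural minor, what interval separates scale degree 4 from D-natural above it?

Scale degree 4 of Eb natural minor is Ab.
Ab up to D: letters A→D make it a fourth; 6 semitones makes it augmented.

augmented fourth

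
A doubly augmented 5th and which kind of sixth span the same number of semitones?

major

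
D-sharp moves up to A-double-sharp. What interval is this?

augmented fifth

The letter names run D→A, a span of 4 letter steps, so the interval is some kind of fifth.
D# to A## is 8 semitones. A perfect fifth is 7, so 8 makes it augmented.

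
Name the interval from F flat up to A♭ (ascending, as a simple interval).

Counting letters F–G–A gives a third.
Fb→Ab = 4 semitones, exactly the major third.

major third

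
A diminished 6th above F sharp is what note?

Db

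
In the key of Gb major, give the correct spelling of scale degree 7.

Degree 7 takes the letter 6 steps above G, which is F.
In major, degree 7 sits 11 semitones above the tonic. Gb + 11 semitones is pitch class 5, spelled on F as F.

F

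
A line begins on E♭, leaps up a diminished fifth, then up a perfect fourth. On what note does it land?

Ebb

A diminished fifth up from Eb is Bbb (letter B, 6 semitones up).
A perfect fourth up from Bbb is Ebb (letter E, 5 semitones up).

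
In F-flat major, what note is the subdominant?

Bbb

The Fb major scale runs Fb Gb Ab Bbb Cb Db Eb.
Degree 4 is Bbb.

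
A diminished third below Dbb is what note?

A third below D lands on the letter B.
A diminished third spans 2 semitones, so Dbb moves to pitch class 10. On the letter B that is Bb.

Bb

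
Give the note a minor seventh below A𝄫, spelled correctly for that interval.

Bbb

A seventh below A lands on the letter B.
A minor seventh spans 10 semitones, so Abb moves to pitch class 9. On the letter B that is Bbb.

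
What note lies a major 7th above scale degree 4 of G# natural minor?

B#

Scale degree 4 of G# natural minor is C#.
A major seventh (11 semitones) above C# lands on the letter B, giving B#.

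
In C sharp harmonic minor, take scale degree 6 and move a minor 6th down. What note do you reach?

C#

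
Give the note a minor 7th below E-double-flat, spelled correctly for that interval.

A seventh below E lands on the letter F.
A minor seventh spans 10 semitones, so Ebb moves to pitch class 4. On the letter F that is Fb.

Fb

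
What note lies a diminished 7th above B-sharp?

A seventh above B lands on the letter A.
A diminished seventh spans 9 semitones, so B# moves to pitch class 9. On the letter A that is A.

A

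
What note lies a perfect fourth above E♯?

E up a perfect fourth is A, so the target letter is A.
From E#, a perfect fourth is 5 semitones up: A#.

A#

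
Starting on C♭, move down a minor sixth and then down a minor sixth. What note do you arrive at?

A minor sixth down from Cb is Eb (letter E, 8 semitones down).
A minor sixth down from Eb is G (letter G, 8 semitones down).

G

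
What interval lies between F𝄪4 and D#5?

Counting letters F–G–A–B–C–D gives a sixth.
F##→D# = 8 semitones, 1 narrower than the major sixth (9), so minor.

minor sixth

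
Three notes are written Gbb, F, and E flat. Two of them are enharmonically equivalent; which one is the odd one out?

Eb

In 12-tone equal temperament, enharmonic equivalents share a pitch class. Gbb is pitch class 5; F is pitch class 5; Eb is pitch class 3.
Gbb and F share pitch class 5, while Eb is pitch class 3.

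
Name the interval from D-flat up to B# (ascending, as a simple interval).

The letter names run D→B, a span of 5 letter steps, so the interval is some kind of sixth.
Db to B# is 11 semitones. A major sixth is 9, so 11 makes it doubly augmented.

doubly augmented sixth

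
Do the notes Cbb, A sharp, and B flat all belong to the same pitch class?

Cbb = pitch class 10 and A# = pitch class 10 and Bb = pitch class 10 — the same pitch class, so they are enharmonic equivalents.

Yes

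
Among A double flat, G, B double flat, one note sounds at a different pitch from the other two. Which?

In 12-tone equal temperament, enharmonic equivalents share a pitch class. Abb is pitch class 7; G is pitch class 7; Bbb is pitch class 9.
Abb and G share pitch class 7, while Bbb is pitch class 9.

Bbb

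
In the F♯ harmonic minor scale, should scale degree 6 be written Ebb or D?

D

Each scale degree takes a distinct letter name. Degree 6 of a scale on F must use the letter D.
D and Ebb are enharmonically the same pitch, but only D uses the letter D, so it is the correct spelling here.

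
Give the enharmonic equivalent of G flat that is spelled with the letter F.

F#

Gb is pitch class 6. The letter F alone is pitch class 5.
To reach pitch class 6 from F requires an offset of +1 semitone, i.e. sharp: F#.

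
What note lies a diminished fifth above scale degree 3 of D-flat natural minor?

Cbb

Scale degree 3 of Db natural minor is Fb.
A diminished fifth (6 semitones) above Fb lands on the letter C, giving Cbb.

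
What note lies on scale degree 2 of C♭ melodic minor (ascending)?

Db

The Cb melodic minor (ascending) scale runs Cb Db Ebb Fb Gb Ab Bb.
Degree 2 is Db.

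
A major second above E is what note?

F#

A second above E lands on the letter F.
A major second spans 2 semitones, so E moves to pitch class 6. On the letter F that is F#.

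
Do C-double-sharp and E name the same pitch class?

No

Two spellings are enharmonically equivalent only if they share a pitch class.
Here C## → 2, E → 4; 2 ≠ 4, so they are not.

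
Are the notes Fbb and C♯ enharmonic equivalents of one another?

No

Fbb is pitch class 3; C# is pitch class 1.
The pitch classes differ (3 vs. 1), so they are not enharmonic equivalents.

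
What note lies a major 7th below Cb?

Dbb

A seventh below C lands on the letter D.
A major seventh spans 11 semitones, so Cb moves to pitch class 0. On the letter D that is Dbb.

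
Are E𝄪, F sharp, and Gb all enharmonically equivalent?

E## = pitch class 6 and F# = pitch class 6 and Gb = pitch class 6 — the same pitch class, so they are enharmonic equivalents.

Yes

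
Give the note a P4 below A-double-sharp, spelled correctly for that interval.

A down a perfect fourth is E, so the target letter is E.
From A##, a perfect fourth is 5 semitones down: E##.

E##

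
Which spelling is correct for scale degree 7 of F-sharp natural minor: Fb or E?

Each scale degree takes a distinct letter name. Degree 7 of a scale on F must use the letter E.
E and Fb are enharmonically the same pitch, but only E uses the letter E, so it is the correct spelling here.

E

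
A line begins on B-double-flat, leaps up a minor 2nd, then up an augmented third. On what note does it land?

A minor second up from Bbb is Cbb (letter C, 1 semitone up).
An augmented third up from Cbb is Eb (letter E, 5 semitones up).

Eb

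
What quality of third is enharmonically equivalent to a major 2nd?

A major second spans 2 semitones.
A third spanning 2 semitones is diminished (the major third is 4).

diminished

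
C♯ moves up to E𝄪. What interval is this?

augmented third

The letter names run C→E, a span of 2 letter steps, so the interval is some kind of third.
C# to E## is 5 semitones. A major third is 4, so 5 makes it augmented.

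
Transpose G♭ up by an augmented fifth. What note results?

G up a perfect fifth is D, so the target letter is D.
From Gb, an augmented fifth is 8 semitones up: D.

D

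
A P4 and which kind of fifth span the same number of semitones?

doubly diminished

A perfect fourth spans 5 semitones.
A fifth spanning 5 semitones is doubly diminished (the perfect fifth is 7).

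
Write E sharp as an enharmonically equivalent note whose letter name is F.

F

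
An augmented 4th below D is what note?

D down a perfect fourth is A, so the target letter is A.
From D, an augmented fourth is 6 semitones down: Ab.

Ab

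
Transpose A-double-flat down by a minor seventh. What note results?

A seventh below A lands on the letter B.
A minor seventh spans 10 semitones, so Abb moves to pitch class 9. On the letter B that is Bbb.

Bbb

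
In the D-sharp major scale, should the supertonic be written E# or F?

Each scale degree takes a distinct letter name. Degree 2 of a scale on D must use the letter E.
E# and F are enharmonically the same pitch, but only E# uses the letter E, so it is the correct spelling here.

E#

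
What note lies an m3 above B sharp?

D#

A third above B lands on the letter D.
A minor third spans 3 semitones, so B# moves to pitch class 3. On the letter D that is D#.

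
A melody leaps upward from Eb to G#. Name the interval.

augmented third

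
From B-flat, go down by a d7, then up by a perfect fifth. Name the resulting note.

G#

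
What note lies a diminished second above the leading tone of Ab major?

The leading tone of Ab major is G.
A diminished second (0 semitones) above G lands on the letter A, giving Abb.

Abb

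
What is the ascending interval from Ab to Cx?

The letter names run A→C, a span of 2 letter steps, so the interval is some kind of third.
Ab to C## is 6 semitones. A major third is 4, so 6 makes it doubly augmented.

doubly augmented third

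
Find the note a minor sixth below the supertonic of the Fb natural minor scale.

The supertonic of Fb natural minor is Gb.
A minor sixth (8 semitones) below Gb lands on the letter B, giving Bb.

Bb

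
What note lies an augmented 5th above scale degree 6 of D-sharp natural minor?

Scale degree 6 of D# natural minor is B.
An augmented fifth (8 semitones) above B lands on the letter F, giving F##.

F##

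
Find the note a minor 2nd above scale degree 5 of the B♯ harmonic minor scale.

Scale degree 5 of B# harmonic minor is F##.
A minor second (1 semitone) above F## lands on the letter G, giving G#.

G#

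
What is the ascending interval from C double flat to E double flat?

major third

Counting letters C–D–E gives a third.
Cbb→Ebb = 4 semitones, exactly the major third.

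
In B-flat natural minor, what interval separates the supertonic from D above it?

The supertonic of Bb natural minor is C.
C up to D: letters C→D make it a second; 2 semitones makes it major.

major second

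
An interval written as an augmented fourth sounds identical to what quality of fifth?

An augmented fourth spans 6 semitones.
A fifth spanning 6 semitones is diminished (the perfect fifth is 7).

diminished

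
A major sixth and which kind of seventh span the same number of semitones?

diminished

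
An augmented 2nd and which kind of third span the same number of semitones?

minor

An augmented second spans 3 semitones.
A third spanning 3 semitones is minor (the major third is 4).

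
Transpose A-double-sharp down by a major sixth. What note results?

C##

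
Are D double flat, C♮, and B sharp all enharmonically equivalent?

Yes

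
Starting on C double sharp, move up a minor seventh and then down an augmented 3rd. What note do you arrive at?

G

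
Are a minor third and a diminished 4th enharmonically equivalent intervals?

A minor third spans 3 semitones; a diminished fourth spans 4.
The spans differ, so they are not enharmonic equivalents.

No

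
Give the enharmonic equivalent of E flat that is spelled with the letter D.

D#

Eb is pitch class 3. The letter D alone is pitch class 2.
To reach pitch class 3 from D requires an offset of +1 semitone, i.e. sharp: D#.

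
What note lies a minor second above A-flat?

A up a major second is B, so the target letter is B.
From Ab, a minor second is 1 semitone up: Bbb.

Bbb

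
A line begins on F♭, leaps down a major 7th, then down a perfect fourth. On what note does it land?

Dbb

A major seventh down from Fb is Gbb (letter G, 11 semitones down).
A perfect fourth down from Gbb is Dbb (letter D, 5 semitones down).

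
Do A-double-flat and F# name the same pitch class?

Abb is pitch class 7; F# is pitch class 6.
The pitch classes differ (7 vs. 6), so they are not enharmonic equivalents.

No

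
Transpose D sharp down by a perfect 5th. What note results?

G#

D down a perfect fifth is G, so the target letter is G.
From D#, a perfect fifth is 7 semitones down: G#.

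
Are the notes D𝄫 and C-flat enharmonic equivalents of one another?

No

Two spellings are enharmonically equivalent only if they share a pitch class.
Here Dbb → 0, Cb → 11; 0 ≠ 11, so they are not.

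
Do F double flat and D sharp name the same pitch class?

Yes

Fbb is pitch class 3; D# is pitch class 3.
All spellings map to pitch class 3, so they are enharmonically equivalent.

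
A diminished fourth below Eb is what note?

A fourth below E lands on the letter B.
A diminished fourth spans 4 semitones, so Eb moves to pitch class 11. On the letter B that is B.

B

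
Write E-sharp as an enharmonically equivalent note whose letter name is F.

E# is pitch class 5. The letter F alone is pitch class 5.
Pitch class 5 on F needs no accidental: F.

F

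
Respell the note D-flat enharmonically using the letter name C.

Plain C sits 1 semitone below Db, so on the letter C the same pitch needs a sharp: C#.

C#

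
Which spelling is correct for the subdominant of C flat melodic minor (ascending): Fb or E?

Each scale degree takes a distinct letter name. Degree 4 of a scale on C must use the letter F.
Fb and E are enharmonically the same pitch, but only Fb uses the letter F, so it is the correct spelling here.

Fb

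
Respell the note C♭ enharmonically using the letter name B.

B

Plain B sits at the same pitch as Cb, so on the letter B the same pitch needs a natural: B.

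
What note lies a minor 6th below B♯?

D##

B down a major sixth is D, so the target letter is D.
From B#, a minor sixth is 8 semitones down: D##.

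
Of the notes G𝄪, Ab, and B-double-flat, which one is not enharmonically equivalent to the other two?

Ab

In 12-tone equal temperament, enharmonic equivalents share a pitch class. G## is pitch class 9; Ab is pitch class 8; Bbb is pitch class 9.
G## and Bbb share pitch class 9, while Ab is pitch class 8.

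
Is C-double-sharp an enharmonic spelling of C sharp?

No

Two spellings are enharmonically equivalent only if they share a pitch class.
Here C## → 2, C# → 1; 1 ≠ 2, so they are not.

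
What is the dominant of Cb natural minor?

Degree 5 takes the letter 4 steps above C, which is G.
In natural minor, degree 5 sits 7 semitones above the tonic. Cb + 7 semitones is pitch class 6, spelled on G as Gb.

Gb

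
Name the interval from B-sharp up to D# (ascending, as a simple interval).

minor third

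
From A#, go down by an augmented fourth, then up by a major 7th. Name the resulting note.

An augmented fourth down from A# is E (letter E, 6 semitones down).
A major seventh up from E is D# (letter D, 11 semitones up).

D#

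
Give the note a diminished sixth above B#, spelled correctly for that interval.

B up a major sixth is G#, so the target letter is G.
From B#, a diminished sixth is 7 semitones up: G.

G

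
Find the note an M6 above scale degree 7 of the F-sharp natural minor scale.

C#

Scale degree 7 of F# natural minor is E.
A major sixth (9 semitones) above E lands on the letter C, giving C#.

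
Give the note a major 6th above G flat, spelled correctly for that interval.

Eb

A sixth above G lands on the letter E.
A major sixth spans 9 semitones, so Gb moves to pitch class 3. On the letter E that is Eb.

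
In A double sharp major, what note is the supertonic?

B##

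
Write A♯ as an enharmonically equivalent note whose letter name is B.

Bb

A# is pitch class 10. The letter B alone is pitch class 11.
To reach pitch class 10 from B requires an offset of -1 semitone, i.e. flat: Bb.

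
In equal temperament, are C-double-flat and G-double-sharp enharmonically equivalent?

No

Cbb is pitch class 10; G## is pitch class 9.
The pitch classes differ (10 vs. 9), so they are not enharmonic equivalents.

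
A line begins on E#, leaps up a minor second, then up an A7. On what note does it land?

E##

A minor second up from E# is F# (letter F, 1 semitone up).
An augmented seventh up from F# is E## (letter E, 12 semitones up).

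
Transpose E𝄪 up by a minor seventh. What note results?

E up a major seventh is D#, so the target letter is D.
From E##, a minor seventh is 10 semitones up: D##.

D##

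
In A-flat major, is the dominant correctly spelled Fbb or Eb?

Eb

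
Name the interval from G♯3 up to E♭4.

The letter names run G→E, a span of 5 letter steps, so the interval is some kind of sixth.
G# to Eb is 7 semitones. A major sixth is 9, so 7 makes it diminished.

diminished sixth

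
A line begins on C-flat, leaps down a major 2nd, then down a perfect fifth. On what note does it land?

A major second down from Cb is Bbb (letter B, 2 semitones down).
A perfect fifth down from Bbb is Ebb (letter E, 7 semitones down).

Ebb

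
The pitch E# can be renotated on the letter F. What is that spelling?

F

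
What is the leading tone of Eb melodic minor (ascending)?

D

The Eb melodic minor (ascending) scale runs Eb F Gb Ab Bb C D.
Degree 7 is D.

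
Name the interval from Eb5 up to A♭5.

Counting letters E–F–G–A gives a fourth.
Eb→Ab = 5 semitones, exactly the perfect fourth.

perfect fourth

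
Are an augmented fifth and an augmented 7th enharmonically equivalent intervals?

An augmented fifth spans 8 semitones; an augmented seventh spans 12.
The spans differ, so they are not enharmonic equivalents.

No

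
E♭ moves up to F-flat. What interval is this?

Counting letters E–F gives a second.
Eb→Fb = 1 semitone, 1 narrower than the major second (2), so minor.

minor second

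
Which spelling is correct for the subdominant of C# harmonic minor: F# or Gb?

Each scale degree takes a distinct letter name. Degree 4 of a scale on C must use the letter F.
F# and Gb are enharmonically the same pitch, but only F# uses the letter F, so it is the correct spelling here.

F#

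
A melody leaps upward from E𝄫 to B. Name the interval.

doubly augmented fifth

The letter names run E→B, a span of 4 letter steps, so the interval is some kind of fifth.
Ebb to B is 9 semitones. A perfect fifth is 7, so 9 makes it doubly augmented.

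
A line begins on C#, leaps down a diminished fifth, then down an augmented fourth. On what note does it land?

A diminished fifth down from C# is F## (letter F, 6 semitones down).
An augmented fourth down from F## is C# (letter C, 6 semitones down).

C#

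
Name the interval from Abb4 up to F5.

augmented sixth

The letter names run A→F, a span of 5 letter steps, so the interval is some kind of sixth.
Abb to F is 10 semitones. A major sixth is 9, so 10 makes it augmented.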